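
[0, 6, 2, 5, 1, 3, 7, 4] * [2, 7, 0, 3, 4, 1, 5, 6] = [2, 5, 0, 1, 7, 3, 6, 4]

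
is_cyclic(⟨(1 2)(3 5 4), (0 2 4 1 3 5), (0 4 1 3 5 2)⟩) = no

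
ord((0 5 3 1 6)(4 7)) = 10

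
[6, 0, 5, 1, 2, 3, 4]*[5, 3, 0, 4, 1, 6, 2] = [2, 5, 6, 3, 0, 4, 1]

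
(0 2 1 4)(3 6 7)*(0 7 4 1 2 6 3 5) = (0 6 4 7 5)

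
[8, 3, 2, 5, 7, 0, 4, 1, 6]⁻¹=[5, 7, 2, 1, 6, 3, 8, 4, 0]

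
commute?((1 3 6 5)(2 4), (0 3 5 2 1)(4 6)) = no:(1 3 6 5)(2 4) * (0 3 5 2 1)(4 6) = (0 3 4 1 5)(2 6), (0 3 5 2 1)(4 6) * (1 3 6 5)(2 4) = (0 6 2 3 1)(4 5)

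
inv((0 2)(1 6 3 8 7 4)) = (0 2)(1 4 7 8 3 6)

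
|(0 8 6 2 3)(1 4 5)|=15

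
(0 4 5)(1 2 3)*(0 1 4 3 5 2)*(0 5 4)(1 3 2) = (0 2 4 1 5 3)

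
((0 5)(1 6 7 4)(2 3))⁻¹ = (0 5)(1 4 7 6)(2 3)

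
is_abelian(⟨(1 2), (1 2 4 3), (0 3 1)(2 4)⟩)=no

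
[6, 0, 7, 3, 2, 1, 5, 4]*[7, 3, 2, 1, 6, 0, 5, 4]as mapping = [0→5, 1→7, 2→4, 3→1, 4→2, 5→3, 6→0, 7→6]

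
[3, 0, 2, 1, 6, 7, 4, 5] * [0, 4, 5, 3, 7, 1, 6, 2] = [3, 0, 5, 4, 6, 2, 7, 1]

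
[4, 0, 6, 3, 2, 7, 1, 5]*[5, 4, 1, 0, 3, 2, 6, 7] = [3, 5, 6, 0, 1, 7, 4, 2]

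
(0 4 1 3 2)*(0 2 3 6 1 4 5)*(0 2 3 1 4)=(0 5 2 3 1 6 4)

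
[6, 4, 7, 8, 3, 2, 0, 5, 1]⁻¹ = [6, 8, 5, 4, 1, 7, 0, 2, 3]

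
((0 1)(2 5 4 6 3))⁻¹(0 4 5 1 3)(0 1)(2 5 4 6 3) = (0 2 1 6 4)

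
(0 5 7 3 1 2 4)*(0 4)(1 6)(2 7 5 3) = (0 3 6 1 7 2)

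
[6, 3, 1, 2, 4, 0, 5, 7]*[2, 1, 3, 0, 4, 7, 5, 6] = [5, 0, 1, 3, 4, 2, 7, 6]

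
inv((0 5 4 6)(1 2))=(0 6 4 5)(1 2)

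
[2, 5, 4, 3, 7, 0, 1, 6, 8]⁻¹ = [5, 6, 0, 3, 2, 1, 7, 4, 8]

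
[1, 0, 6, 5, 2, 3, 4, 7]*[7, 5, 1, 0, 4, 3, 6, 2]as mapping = [0→5, 1→7, 2→6, 3→3, 4→1, 5→0, 6→4, 7→2]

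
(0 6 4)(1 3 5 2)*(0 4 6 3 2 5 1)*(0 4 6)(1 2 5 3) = (0 1 5 3 2 4 6)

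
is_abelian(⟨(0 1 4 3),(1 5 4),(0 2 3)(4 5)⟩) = no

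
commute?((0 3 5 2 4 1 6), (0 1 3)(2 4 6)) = no:(0 3 5 2 4 1 6) * (0 1 3)(2 4 6) = (1 2 6)(3 5 4), (0 1 3)(2 4 6) * (0 3 5 2 4 1 6) = (0 6 4)(1 5 2)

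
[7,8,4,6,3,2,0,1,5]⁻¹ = [6,7,5,4,2,8,3,0,1]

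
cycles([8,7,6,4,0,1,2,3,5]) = (0 8 5 1 7 3 4)(2 6)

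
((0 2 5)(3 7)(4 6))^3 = (3 7)(4 6)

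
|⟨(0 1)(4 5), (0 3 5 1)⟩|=20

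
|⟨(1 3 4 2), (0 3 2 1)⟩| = 20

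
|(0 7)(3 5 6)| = 6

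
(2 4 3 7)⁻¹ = (2 7 3 4)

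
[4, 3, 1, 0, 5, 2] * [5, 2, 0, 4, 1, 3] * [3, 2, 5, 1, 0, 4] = [2, 0, 5, 4, 1, 3]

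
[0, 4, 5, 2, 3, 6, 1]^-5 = [0, 4, 5, 2, 3, 6, 1]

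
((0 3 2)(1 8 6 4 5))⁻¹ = (0 2 3)(1 5 4 6 8)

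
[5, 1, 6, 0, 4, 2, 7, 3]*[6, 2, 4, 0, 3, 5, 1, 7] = [5, 2, 1, 6, 3, 4, 7, 0]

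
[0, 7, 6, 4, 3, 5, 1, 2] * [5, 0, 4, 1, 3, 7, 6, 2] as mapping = [0→5, 1→2, 2→6, 3→3, 4→1, 5→7, 6→0, 7→4] 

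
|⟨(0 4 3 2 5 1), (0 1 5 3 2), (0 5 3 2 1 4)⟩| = 720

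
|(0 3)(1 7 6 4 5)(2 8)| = 10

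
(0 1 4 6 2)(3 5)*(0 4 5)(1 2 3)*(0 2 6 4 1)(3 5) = (0 6 5)(1 3 2)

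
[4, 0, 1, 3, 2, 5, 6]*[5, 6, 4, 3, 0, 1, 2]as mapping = [0→0, 1→5, 2→6, 3→3, 4→4, 5→1, 6→2]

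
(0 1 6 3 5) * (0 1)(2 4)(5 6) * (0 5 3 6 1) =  (0 5)(1 3)(2 4)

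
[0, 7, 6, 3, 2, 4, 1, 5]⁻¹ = [0, 6, 4, 3, 5, 7, 2, 1]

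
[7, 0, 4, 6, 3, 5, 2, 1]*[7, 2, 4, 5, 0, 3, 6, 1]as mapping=[0→1, 1→7, 2→0, 3→6, 4→5, 5→3, 6→4, 7→2]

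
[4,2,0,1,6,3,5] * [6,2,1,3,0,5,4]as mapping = [0→0,1→1,2→6,3→2,4→4,5→3,6→5]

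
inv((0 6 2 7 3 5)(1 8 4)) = (0 5 3 7 2 6)(1 4 8)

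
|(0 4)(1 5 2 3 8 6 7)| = 14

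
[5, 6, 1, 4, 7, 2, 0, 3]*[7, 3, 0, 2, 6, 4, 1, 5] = [4, 1, 3, 6, 5, 0, 7, 2]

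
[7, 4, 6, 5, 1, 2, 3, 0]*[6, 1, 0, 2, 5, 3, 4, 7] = [7, 5, 4, 3, 1, 0, 2, 6]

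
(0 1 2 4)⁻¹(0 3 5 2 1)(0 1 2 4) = (1 3 5 4 2)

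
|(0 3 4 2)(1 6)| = 4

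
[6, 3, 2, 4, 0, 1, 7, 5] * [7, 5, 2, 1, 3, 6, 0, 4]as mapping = [0→0, 1→1, 2→2, 3→3, 4→7, 5→5, 6→4, 7→6]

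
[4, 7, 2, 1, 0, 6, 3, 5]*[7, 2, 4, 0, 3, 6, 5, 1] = [3, 1, 4, 2, 7, 5, 0, 6]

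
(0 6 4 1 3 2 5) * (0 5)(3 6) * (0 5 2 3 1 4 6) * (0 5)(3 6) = (0 1 5 2)(3 6)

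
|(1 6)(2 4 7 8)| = 4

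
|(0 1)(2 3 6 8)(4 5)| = 4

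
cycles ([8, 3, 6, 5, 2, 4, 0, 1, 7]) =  (0 8 7 1 3 5 4 2 6) 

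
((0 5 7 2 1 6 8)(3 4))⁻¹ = (0 8 6 1 2 7 5)(3 4)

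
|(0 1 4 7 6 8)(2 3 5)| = 6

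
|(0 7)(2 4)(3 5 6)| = 6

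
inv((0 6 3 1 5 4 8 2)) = (0 2 8 4 5 1 3 6)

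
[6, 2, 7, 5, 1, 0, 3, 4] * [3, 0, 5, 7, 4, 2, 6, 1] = [6, 5, 1, 2, 0, 3, 7, 4]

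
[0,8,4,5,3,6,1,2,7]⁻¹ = [0,6,7,4,2,3,5,8,1]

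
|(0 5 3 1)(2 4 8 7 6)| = 20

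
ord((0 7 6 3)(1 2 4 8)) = 4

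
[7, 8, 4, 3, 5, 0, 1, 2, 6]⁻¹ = [5, 6, 7, 3, 2, 4, 8, 0, 1]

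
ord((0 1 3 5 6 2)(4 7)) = 6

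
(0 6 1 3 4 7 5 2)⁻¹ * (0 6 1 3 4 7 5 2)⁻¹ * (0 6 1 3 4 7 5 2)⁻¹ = (0 7 1 2 4 6 5 3)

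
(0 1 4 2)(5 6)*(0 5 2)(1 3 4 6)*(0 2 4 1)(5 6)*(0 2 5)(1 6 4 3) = (0 1)(2 4 5)(3 6)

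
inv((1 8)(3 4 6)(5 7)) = (1 8)(3 6 4)(5 7)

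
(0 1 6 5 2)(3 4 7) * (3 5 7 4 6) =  (0 1 3 6 7 5 2)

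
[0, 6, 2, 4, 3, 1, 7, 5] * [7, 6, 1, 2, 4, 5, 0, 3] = [7, 0, 1, 4, 2, 6, 3, 5]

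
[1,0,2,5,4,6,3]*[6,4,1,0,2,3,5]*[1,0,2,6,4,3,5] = [4,5,0,6,2,3,1]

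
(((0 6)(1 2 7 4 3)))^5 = (0 6)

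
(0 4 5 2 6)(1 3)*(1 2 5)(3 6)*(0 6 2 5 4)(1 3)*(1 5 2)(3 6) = (2 5 4 6 3)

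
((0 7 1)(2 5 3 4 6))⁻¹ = (0 1 7)(2 6 4 3 5)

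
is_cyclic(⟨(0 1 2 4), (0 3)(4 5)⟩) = no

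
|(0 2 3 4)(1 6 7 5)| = 4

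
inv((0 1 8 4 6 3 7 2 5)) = (0 5 2 7 3 6 4 8 1)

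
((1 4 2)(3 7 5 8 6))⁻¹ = (1 2 4)(3 6 8 5 7)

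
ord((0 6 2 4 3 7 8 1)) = 8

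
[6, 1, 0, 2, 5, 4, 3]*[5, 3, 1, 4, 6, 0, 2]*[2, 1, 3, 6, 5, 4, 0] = [3, 6, 4, 1, 2, 0, 5]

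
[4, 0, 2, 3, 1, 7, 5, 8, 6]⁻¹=[1, 4, 2, 3, 0, 6, 8, 5, 7]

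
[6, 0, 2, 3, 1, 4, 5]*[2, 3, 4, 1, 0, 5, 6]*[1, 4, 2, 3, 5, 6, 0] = [0, 2, 5, 4, 3, 1, 6]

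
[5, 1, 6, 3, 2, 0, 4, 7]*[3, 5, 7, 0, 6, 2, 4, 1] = [2, 5, 4, 0, 7, 3, 6, 1]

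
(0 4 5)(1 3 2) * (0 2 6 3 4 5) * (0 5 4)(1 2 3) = (0 4 5 3 6 1)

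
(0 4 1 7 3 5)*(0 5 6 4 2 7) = (0 2 7 3 6 4 1)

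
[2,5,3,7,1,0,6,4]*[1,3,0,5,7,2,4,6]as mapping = [0→0,1→2,2→5,3→6,4→3,5→1,6→4,7→7]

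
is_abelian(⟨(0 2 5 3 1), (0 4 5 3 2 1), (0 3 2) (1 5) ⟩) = no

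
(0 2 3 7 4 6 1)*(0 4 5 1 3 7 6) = (0 2 7 5 1 4)(3 6)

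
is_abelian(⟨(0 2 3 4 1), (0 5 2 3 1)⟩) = no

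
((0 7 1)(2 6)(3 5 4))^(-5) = (0 7 1)(2 6)(3 5 4)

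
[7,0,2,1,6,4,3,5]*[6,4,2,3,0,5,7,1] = [1,6,2,4,7,0,3,5]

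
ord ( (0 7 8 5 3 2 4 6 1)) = 9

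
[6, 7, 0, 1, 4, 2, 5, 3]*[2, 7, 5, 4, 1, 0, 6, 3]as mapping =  [0→6, 1→3, 2→2, 3→7, 4→1, 5→5, 6→0, 7→4]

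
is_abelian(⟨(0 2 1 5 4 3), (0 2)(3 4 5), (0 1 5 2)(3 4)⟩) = no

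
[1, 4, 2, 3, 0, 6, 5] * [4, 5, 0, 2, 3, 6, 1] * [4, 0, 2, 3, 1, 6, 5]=[6, 3, 4, 2, 1, 0, 5] 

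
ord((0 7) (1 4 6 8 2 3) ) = 6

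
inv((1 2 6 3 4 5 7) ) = (1 7 5 4 3 6 2) 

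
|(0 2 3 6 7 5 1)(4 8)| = 14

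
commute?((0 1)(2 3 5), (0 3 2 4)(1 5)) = no:(0 1)(2 3 5)*(0 3 2 4)(1 5) = (0 5 4)(1 3), (0 3 2 4)(1 5)*(0 1)(2 3 5) = (0 5)(1 2 4)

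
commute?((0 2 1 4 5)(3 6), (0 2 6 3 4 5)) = no:(0 2 1 4 5)(3 6) * (0 2 6 3 4 5) = (0 6 4)(1 5 2), (0 2 6 3 4 5) * (0 2 1 4 5)(3 6) = (0 1 4)(2 3 5)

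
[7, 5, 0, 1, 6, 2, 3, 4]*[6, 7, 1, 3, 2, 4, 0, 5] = [5, 4, 6, 7, 0, 1, 3, 2]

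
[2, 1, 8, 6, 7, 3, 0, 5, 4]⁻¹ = [6, 1, 0, 5, 8, 7, 3, 4, 2]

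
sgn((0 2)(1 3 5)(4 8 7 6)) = 1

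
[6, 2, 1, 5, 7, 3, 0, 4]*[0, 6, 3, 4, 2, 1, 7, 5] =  [7, 3, 6, 1, 5, 4, 0, 2]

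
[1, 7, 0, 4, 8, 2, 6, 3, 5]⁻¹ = [2, 0, 5, 7, 3, 8, 6, 1, 4]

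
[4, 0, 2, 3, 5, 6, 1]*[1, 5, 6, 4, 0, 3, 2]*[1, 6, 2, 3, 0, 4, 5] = [1, 6, 5, 0, 3, 2, 4]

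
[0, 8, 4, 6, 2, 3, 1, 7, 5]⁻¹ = [0, 6, 4, 5, 2, 8, 3, 7, 1]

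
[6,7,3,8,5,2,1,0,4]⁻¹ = [7,6,5,2,8,4,0,1,3]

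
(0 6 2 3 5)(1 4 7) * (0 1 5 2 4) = (0 6 4 7 5 1)(2 3)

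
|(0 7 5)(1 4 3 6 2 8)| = 6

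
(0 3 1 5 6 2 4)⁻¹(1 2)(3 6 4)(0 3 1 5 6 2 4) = (0 1 2)(4 5)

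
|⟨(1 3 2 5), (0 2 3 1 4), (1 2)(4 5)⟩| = 720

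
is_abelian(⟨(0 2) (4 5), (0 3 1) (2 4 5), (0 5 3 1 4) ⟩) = no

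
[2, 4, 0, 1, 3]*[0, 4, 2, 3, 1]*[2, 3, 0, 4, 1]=[0, 3, 2, 1, 4]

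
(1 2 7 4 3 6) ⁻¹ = (1 6 3 4 7 2) 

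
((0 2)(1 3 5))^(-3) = (0 2)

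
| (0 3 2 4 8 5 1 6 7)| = 9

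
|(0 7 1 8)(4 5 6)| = 12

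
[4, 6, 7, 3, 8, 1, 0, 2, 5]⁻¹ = [6, 5, 7, 3, 0, 8, 1, 2, 4]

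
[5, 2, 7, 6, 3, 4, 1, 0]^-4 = [6, 5, 4, 7, 2, 1, 0, 3]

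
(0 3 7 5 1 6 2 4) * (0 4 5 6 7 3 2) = (0 2 5 1 7 6)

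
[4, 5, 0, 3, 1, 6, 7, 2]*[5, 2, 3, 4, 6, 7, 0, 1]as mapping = [0→6, 1→7, 2→5, 3→4, 4→2, 5→0, 6→1, 7→3]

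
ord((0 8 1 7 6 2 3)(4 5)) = 14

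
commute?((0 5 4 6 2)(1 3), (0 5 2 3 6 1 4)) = no:(0 5 4 6 2)(1 3)*(0 5 2 3 6 1 4) = (0 2 5)(1 6 3 4), (0 5 2 3 6 1 4)*(0 5 4 6 2)(1 3) = (0 4 5)(1 6 3 2)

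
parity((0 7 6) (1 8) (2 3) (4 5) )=odd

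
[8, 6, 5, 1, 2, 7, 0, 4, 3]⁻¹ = [6, 3, 4, 8, 7, 2, 1, 5, 0]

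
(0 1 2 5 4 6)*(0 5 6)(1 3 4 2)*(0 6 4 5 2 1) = (0 3 5 1)(2 4 6)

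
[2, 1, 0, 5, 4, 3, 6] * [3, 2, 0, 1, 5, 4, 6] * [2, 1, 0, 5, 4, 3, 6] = [2, 0, 5, 4, 3, 1, 6]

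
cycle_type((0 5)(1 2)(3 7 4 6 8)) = 2^2.5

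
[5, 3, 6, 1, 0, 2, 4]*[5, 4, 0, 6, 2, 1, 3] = [1, 6, 3, 4, 5, 0, 2]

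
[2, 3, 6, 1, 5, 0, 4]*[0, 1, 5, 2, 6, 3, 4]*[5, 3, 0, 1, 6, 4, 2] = [4, 0, 6, 3, 1, 5, 2]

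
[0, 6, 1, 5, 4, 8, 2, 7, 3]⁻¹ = [0, 2, 6, 8, 4, 3, 1, 7, 5]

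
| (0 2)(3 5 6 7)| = 4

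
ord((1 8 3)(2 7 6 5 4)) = 15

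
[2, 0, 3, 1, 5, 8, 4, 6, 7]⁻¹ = [1, 3, 0, 2, 6, 4, 7, 8, 5]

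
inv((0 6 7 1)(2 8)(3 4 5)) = (0 1 7 6)(2 8)(3 5 4)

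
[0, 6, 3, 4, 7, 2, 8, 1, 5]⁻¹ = [0, 7, 5, 2, 3, 8, 1, 4, 6]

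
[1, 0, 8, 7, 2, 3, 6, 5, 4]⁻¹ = [1, 0, 4, 5, 8, 7, 6, 3, 2]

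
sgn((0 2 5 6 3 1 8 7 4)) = 1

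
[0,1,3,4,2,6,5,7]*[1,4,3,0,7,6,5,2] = [1,4,0,7,3,5,6,2]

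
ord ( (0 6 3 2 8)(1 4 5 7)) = 20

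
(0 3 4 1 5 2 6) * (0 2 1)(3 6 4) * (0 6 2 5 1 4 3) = (0 2 3)(4 6 5)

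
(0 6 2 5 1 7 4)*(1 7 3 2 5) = (0 6 5 7 4)(1 3 2)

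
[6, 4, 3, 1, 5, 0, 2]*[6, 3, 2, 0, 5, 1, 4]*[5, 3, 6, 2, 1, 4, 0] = [1, 4, 5, 2, 3, 0, 6]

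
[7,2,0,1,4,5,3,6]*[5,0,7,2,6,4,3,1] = [1,7,5,0,6,4,2,3]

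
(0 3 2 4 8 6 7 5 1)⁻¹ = (0 1 5 7 6 8 4 2 3)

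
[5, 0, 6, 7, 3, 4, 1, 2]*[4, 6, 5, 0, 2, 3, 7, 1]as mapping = [0→3, 1→4, 2→7, 3→1, 4→0, 5→2, 6→6, 7→5]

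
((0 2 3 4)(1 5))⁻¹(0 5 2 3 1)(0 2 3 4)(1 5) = (1 3 4 5 2)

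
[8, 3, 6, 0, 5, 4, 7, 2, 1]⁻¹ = [3, 8, 7, 1, 5, 4, 2, 6, 0]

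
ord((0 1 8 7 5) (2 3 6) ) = 15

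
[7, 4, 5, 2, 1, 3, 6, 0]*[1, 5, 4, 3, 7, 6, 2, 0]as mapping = [0→0, 1→7, 2→6, 3→4, 4→5, 5→3, 6→2, 7→1]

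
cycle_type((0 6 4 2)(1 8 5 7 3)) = 4.5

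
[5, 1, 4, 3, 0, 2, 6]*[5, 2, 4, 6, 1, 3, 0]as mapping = [0→3, 1→2, 2→1, 3→6, 4→5, 5→4, 6→0]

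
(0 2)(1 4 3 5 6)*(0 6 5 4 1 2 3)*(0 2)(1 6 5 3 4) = (0 4 2 5 3 1 6)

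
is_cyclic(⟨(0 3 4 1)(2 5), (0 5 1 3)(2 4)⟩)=no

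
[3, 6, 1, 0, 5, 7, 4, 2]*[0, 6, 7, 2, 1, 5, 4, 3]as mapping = [0→2, 1→4, 2→6, 3→0, 4→5, 5→3, 6→1, 7→7]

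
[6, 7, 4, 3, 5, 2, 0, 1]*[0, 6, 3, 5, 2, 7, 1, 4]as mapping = [0→1, 1→4, 2→2, 3→5, 4→7, 5→3, 6→0, 7→6]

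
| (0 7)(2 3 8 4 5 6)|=6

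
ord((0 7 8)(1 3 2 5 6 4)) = 6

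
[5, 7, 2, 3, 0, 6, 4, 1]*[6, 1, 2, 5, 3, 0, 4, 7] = [0, 7, 2, 5, 6, 4, 3, 1]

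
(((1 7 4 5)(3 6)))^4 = ()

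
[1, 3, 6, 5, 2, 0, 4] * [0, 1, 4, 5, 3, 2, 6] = [1, 5, 6, 2, 4, 0, 3]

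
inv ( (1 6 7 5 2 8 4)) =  (1 4 8 2 5 7 6)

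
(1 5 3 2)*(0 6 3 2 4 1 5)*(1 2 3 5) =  (0 6 5 3 4 2 1)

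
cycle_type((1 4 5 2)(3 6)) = 2.4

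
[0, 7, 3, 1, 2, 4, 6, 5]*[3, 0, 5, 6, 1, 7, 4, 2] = [3, 2, 6, 0, 5, 1, 4, 7]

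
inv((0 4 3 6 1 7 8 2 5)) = (0 5 2 8 7 1 6 3 4)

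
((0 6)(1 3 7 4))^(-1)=(0 6)(1 4 7 3)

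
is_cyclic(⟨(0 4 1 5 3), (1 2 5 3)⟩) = no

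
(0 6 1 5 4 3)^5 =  (0 3 4 5 1 6)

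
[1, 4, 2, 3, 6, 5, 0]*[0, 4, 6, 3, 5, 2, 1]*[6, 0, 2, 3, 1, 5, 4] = [1, 5, 4, 3, 0, 2, 6]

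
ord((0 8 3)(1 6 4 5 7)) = 15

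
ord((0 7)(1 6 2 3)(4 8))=4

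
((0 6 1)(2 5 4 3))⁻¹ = (0 1 6)(2 3 4 5)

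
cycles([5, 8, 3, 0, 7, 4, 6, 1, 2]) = (0 5 4 7 1 8 2 3)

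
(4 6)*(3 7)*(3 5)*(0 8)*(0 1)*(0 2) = (0 8 1 2)(3 7 5)(4 6)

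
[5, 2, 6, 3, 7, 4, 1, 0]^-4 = [0, 6, 1, 3, 4, 5, 2, 7]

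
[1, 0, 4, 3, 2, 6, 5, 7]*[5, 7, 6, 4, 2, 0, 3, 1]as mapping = [0→7, 1→5, 2→2, 3→4, 4→6, 5→3, 6→0, 7→1]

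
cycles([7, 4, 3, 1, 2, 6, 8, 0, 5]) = (0 7)(1 4 2 3)(5 6 8)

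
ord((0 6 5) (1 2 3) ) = 3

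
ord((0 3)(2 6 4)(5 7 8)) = 6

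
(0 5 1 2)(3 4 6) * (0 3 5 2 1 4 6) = (0 2 3 6 5 4)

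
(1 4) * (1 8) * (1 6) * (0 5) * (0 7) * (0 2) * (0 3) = (0 5 7 2 3) (1 4 8 6) 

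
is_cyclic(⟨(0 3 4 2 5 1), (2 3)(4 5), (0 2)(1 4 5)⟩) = no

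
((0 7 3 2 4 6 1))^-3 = (0 4 7 6 3 1 2)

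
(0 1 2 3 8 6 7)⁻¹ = (0 7 6 8 3 2 1)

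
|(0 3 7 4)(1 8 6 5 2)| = 20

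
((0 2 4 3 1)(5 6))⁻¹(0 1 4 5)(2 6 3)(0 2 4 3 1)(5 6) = (0 3 6 2)(1 4 5)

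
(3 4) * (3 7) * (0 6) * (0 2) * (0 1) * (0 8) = (0 6 2 1 8)(3 4 7)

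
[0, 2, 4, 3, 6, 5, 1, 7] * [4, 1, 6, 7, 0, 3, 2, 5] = [4, 6, 0, 7, 2, 3, 1, 5]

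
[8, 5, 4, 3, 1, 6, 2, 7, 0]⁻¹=[8, 4, 6, 3, 2, 1, 5, 7, 0]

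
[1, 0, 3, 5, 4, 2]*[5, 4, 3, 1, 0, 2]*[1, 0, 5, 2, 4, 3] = [4, 3, 0, 5, 1, 2]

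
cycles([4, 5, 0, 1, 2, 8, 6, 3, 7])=(0 4 2)(1 5 8 7 3)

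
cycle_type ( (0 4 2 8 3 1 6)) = 7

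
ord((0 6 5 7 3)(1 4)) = 10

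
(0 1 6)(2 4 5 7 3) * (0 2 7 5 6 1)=(2 4 6)(3 7)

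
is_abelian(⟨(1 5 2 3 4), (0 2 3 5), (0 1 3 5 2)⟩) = no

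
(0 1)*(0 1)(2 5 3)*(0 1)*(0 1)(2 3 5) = ()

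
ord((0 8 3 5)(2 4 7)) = 12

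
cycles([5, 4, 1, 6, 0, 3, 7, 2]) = (0 5 3 6 7 2 1 4)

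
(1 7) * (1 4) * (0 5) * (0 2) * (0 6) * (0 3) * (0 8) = (0 5 2 6 3 8)(1 7 4)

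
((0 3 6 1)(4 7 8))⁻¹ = (0 1 6 3)(4 8 7)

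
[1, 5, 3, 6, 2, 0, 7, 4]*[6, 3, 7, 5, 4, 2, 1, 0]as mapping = [0→3, 1→2, 2→5, 3→1, 4→7, 5→6, 6→0, 7→4]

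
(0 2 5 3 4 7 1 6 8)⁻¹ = (0 8 6 1 7 4 3 5 2)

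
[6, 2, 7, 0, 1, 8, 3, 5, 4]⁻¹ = [3, 4, 1, 6, 8, 7, 0, 2, 5]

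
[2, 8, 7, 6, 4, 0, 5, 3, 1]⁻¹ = [5, 8, 0, 7, 4, 6, 3, 2, 1]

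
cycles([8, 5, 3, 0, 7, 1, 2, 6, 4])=(0 8 4 7 6 2 3)(1 5)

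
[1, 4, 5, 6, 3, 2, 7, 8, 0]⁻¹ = [8, 0, 5, 4, 1, 2, 3, 6, 7]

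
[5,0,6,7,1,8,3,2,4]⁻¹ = [1,4,7,6,8,0,2,3,5]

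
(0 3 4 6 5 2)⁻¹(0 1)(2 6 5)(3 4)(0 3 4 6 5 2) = (0 5 2)(1 3)(4 6)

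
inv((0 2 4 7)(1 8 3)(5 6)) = (0 7 4 2)(1 3 8)(5 6)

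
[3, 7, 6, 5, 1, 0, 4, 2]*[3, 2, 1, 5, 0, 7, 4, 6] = [5, 6, 4, 7, 2, 3, 0, 1]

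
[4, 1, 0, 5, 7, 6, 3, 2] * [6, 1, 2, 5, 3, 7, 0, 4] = [3, 1, 6, 7, 4, 0, 5, 2]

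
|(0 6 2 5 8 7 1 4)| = 8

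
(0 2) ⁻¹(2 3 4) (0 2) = (0 3 4) 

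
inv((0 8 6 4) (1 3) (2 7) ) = (0 4 6 8) (1 3) (2 7) 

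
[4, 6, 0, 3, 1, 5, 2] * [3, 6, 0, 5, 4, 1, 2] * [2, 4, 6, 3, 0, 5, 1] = [0, 6, 3, 5, 1, 4, 2]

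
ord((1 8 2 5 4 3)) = 6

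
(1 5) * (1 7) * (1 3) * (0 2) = (0 2)(1 5 7 3)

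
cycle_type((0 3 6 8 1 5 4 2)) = 8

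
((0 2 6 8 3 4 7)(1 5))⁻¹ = (0 7 4 3 8 6 2)(1 5)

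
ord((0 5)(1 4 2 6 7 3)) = 6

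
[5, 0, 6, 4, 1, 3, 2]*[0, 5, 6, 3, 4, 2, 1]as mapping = [0→2, 1→0, 2→1, 3→4, 4→5, 5→3, 6→6]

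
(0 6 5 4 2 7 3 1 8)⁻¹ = (0 8 1 3 7 2 4 5 6)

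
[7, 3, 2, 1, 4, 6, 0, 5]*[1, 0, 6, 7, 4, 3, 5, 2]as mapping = [0→2, 1→7, 2→6, 3→0, 4→4, 5→5, 6→1, 7→3]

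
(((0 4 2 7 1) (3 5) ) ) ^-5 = (3 5) 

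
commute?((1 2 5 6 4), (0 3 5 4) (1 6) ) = no:(1 2 5 6 4) * (0 3 5 4) (1 6) = (0 3 5 1 2 4 6), (0 3 5 4) (1 6) * (1 2 5 6 4) = (0 3 6 2 5 1 4) 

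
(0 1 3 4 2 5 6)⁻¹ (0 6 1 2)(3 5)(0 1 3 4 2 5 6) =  (0 3 5 1)(4 6)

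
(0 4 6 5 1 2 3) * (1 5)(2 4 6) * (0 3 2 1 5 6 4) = (0 4 1)(5 6)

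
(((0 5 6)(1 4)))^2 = (0 6 5)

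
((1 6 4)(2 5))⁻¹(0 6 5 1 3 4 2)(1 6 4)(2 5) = (0 4 2 6 3 1 5)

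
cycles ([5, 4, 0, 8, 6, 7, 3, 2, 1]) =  (0 5 7 2)(1 4 6 3 8)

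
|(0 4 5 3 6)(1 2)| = 10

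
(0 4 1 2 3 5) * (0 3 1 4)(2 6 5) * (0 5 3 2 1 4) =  (0 5 2 4)(1 6 3)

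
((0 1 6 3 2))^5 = ()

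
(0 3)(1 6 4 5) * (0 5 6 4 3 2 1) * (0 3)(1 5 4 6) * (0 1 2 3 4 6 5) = (0 3 6 1 5 4 2)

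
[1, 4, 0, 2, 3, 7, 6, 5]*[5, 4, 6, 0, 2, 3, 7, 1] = [4, 2, 5, 6, 0, 1, 7, 3]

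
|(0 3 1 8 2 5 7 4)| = 8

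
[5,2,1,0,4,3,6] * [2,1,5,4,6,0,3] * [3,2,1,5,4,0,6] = [3,0,2,1,6,4,5]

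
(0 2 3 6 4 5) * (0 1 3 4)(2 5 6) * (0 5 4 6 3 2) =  (0 4 3)(1 2 6 5)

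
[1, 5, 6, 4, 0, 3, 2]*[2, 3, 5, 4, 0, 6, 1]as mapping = [0→3, 1→6, 2→1, 3→0, 4→2, 5→4, 6→5]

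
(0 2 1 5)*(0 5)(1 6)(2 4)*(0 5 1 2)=(0 4)(1 5)(2 6)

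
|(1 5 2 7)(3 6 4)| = 12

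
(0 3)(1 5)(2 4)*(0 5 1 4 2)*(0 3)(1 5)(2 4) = (1 5 2 4 3)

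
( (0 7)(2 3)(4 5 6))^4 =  (4 5 6)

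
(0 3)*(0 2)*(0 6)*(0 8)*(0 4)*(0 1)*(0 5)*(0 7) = (0 3 2 6 8 4 1 5 7)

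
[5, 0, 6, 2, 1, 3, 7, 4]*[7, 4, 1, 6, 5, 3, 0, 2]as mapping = [0→3, 1→7, 2→0, 3→1, 4→4, 5→6, 6→2, 7→5]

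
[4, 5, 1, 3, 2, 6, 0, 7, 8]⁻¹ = [6, 2, 4, 3, 0, 1, 5, 7, 8]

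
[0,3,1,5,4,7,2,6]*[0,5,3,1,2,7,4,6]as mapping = [0→0,1→1,2→5,3→7,4→2,5→6,6→3,7→4]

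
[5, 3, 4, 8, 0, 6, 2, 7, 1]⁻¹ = [4, 8, 6, 1, 2, 0, 5, 7, 3]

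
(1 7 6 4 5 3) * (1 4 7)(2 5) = (2 5 3 4)(6 7)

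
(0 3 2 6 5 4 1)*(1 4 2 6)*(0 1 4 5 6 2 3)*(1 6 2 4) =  (1 6 2)(3 4 5)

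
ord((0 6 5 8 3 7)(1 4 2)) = 6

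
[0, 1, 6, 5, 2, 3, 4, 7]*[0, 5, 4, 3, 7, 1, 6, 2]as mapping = [0→0, 1→5, 2→6, 3→1, 4→4, 5→3, 6→7, 7→2]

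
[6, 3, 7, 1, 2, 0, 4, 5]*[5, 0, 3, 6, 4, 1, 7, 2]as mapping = [0→7, 1→6, 2→2, 3→0, 4→3, 5→5, 6→4, 7→1]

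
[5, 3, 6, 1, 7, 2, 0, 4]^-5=[6, 3, 5, 1, 7, 0, 2, 4]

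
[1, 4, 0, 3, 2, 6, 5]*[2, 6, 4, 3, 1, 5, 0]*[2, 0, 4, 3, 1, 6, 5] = [5, 0, 4, 3, 1, 2, 6]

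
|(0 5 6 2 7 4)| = 6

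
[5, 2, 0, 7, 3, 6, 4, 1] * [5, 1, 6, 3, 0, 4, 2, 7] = [4, 6, 5, 7, 3, 2, 0, 1]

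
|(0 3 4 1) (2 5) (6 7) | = 4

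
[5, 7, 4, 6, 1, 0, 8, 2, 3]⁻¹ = [5, 4, 7, 8, 2, 0, 3, 1, 6]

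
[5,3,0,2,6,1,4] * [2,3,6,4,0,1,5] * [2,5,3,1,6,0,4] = [5,6,3,4,0,1,2]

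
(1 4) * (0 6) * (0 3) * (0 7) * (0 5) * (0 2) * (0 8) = (0 6 3 7 5 2 8)(1 4)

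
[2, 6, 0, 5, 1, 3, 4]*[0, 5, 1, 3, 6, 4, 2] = [1, 2, 0, 4, 5, 3, 6]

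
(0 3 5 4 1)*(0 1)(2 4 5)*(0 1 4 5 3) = (1 4)(2 5 3)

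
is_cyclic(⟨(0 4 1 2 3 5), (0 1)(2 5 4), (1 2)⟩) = no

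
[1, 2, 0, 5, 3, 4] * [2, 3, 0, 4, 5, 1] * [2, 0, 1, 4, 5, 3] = [4, 2, 1, 0, 5, 3] 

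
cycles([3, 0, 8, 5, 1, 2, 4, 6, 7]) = (0 3 5 2 8 7 6 4 1)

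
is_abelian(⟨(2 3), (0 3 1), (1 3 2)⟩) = no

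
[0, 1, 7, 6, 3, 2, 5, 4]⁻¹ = [0, 1, 5, 4, 7, 6, 3, 2]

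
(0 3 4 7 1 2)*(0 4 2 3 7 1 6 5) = (0 7 6 5)(1 3 2 4)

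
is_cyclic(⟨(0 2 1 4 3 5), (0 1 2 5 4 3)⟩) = no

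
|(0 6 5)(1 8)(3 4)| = 6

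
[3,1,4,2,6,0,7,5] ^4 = [6,1,5,7,0,4,3,2] 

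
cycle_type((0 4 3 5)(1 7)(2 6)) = 2^2.4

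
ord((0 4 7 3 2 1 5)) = 7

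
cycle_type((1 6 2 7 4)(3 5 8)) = 3.5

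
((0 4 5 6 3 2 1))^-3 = (0 3 4 2 5 1 6)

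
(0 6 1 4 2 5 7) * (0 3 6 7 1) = (0 7 3 6)(1 4 2 5)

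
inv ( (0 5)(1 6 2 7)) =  (0 5)(1 7 2 6)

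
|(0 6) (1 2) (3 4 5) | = 6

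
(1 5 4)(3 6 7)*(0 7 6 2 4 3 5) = (0 7 5 3 2 4 1)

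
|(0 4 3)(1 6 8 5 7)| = 15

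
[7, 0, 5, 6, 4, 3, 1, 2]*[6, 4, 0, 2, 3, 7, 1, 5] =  [5, 6, 7, 1, 3, 2, 4, 0]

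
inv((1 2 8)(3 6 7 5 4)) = (1 8 2)(3 4 5 7 6)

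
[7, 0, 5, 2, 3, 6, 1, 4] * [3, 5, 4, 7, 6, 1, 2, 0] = [0, 3, 1, 4, 7, 2, 5, 6]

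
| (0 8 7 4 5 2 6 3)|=8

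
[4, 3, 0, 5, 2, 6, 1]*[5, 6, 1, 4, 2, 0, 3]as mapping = [0→2, 1→4, 2→5, 3→0, 4→1, 5→3, 6→6]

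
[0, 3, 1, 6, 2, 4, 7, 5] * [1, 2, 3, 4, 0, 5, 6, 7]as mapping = [0→1, 1→4, 2→2, 3→6, 4→3, 5→0, 6→7, 7→5]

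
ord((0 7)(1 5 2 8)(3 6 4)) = 12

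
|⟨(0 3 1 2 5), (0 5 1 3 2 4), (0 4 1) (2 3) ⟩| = 720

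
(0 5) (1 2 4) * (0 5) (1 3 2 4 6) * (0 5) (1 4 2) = (0 5) (1 2 6 4 3) 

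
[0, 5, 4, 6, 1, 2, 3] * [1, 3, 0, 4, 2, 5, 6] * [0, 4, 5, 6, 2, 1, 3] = [4, 1, 5, 3, 6, 0, 2]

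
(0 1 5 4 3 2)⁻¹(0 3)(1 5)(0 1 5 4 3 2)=(1 2)(4 5)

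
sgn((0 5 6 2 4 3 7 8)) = -1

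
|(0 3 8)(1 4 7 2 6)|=15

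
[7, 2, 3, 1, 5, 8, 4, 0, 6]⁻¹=[7, 3, 1, 2, 6, 4, 8, 0, 5]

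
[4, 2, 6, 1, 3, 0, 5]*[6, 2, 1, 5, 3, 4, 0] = [3, 1, 0, 2, 5, 6, 4]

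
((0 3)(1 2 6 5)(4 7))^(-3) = (0 3)(1 2 6 5)(4 7)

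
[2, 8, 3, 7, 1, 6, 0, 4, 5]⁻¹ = [6, 4, 0, 2, 7, 8, 5, 3, 1]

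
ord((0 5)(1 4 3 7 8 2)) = 6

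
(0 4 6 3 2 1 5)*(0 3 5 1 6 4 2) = (0 2 6 5 3)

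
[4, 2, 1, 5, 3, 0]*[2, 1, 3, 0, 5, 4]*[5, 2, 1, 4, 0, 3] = [3, 4, 2, 0, 5, 1]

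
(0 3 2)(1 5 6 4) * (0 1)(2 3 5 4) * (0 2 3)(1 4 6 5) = (0 1 6 3)(2 4)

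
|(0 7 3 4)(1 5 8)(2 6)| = 12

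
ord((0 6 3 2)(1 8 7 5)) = 4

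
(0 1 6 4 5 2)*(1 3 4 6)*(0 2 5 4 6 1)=(0 3 6 1)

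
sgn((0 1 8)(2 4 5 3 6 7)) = -1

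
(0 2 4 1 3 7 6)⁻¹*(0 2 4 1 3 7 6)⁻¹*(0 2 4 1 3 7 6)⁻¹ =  (0 3 2 7 4 6 1)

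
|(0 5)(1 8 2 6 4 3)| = 6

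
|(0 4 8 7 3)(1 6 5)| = 15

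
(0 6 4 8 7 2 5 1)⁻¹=(0 1 5 2 7 8 4 6)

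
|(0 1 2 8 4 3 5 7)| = 8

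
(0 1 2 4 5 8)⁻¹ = (0 8 5 4 2 1)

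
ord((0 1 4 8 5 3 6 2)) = 8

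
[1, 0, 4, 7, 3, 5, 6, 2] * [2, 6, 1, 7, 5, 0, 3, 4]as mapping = [0→6, 1→2, 2→5, 3→4, 4→7, 5→0, 6→3, 7→1]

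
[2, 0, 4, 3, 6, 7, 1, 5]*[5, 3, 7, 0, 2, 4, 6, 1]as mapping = [0→7, 1→5, 2→2, 3→0, 4→6, 5→1, 6→3, 7→4]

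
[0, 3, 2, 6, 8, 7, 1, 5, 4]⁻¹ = [0, 6, 2, 1, 8, 7, 3, 5, 4]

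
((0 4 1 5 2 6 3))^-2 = (0 6 5 4 3 2 1)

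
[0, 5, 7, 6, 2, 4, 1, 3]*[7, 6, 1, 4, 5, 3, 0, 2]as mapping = [0→7, 1→3, 2→2, 3→0, 4→1, 5→5, 6→6, 7→4]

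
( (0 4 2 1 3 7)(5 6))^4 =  (0 3 2)(1 4 7)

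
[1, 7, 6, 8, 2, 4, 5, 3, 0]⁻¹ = [8, 0, 4, 7, 5, 6, 2, 1, 3]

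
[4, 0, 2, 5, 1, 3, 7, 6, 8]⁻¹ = [1, 4, 2, 5, 0, 3, 7, 6, 8]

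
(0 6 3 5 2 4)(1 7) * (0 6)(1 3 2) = (1 7 3 5)(2 4 6)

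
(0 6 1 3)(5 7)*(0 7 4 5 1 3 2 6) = (1 2 6 3 7)(4 5)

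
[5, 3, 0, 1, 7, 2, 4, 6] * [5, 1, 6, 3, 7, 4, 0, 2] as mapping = [0→4, 1→3, 2→5, 3→1, 4→2, 5→6, 6→7, 7→0] 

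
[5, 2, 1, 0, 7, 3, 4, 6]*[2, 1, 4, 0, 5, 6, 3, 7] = [6, 4, 1, 2, 7, 0, 5, 3]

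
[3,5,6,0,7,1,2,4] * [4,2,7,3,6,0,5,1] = [3,0,5,4,1,2,7,6]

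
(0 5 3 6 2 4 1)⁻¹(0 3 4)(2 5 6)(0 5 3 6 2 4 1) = (1 5 6)(2 4 3)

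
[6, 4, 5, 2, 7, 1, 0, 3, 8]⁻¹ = [6, 5, 3, 7, 1, 2, 0, 4, 8]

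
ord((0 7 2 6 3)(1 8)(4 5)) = 10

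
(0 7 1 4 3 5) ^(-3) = (0 4) (1 5) (3 7) 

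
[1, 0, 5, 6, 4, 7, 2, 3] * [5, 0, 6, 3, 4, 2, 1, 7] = [0, 5, 2, 1, 4, 7, 6, 3]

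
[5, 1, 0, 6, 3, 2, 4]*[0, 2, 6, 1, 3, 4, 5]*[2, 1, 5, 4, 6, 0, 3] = [6, 5, 2, 0, 1, 3, 4]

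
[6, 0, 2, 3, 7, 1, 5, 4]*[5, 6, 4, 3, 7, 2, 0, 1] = [0, 5, 4, 3, 1, 6, 2, 7]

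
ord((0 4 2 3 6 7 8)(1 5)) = 14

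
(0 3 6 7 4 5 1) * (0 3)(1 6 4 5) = (1 3 4)(5 6 7)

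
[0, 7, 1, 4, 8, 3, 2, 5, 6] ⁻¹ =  [0, 2, 6, 5, 3, 7, 8, 1, 4] 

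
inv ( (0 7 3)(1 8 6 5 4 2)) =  (0 3 7)(1 2 4 5 6 8)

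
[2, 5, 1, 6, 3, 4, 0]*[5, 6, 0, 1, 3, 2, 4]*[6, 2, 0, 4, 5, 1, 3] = [6, 0, 3, 5, 2, 4, 1]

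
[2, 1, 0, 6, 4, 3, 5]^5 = [2, 1, 0, 5, 4, 6, 3]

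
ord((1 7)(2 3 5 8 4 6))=6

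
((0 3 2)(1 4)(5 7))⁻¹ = (0 2 3)(1 4)(5 7)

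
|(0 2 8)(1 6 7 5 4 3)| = 6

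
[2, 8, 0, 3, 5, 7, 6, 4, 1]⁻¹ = [2, 8, 0, 3, 7, 4, 6, 5, 1]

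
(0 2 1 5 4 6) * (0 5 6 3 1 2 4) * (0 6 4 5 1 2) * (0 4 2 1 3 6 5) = (1 2 4 6 3)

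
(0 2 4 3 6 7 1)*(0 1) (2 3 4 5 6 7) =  (0 3 7) (2 5 6) 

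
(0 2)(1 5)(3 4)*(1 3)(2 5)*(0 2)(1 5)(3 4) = (0 1)(4 5)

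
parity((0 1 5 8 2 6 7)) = even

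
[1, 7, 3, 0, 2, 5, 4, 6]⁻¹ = [3, 0, 4, 2, 6, 5, 7, 1]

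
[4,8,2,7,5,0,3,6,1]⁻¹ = [5,8,2,6,0,4,7,3,1]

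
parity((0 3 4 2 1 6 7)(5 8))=odd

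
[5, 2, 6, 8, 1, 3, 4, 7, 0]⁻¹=[8, 4, 1, 5, 6, 0, 2, 7, 3]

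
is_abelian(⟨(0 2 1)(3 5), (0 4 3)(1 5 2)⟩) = no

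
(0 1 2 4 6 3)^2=(0 2 6)(1 4 3)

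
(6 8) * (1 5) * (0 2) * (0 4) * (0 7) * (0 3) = (0 2 4 7 3)(1 5)(6 8)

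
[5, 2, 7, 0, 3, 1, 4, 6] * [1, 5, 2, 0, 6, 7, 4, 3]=[7, 2, 3, 1, 0, 5, 6, 4]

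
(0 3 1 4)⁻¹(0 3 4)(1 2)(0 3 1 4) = (0 3 1)(2 4)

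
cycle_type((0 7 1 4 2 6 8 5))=8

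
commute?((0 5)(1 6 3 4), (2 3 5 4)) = no:(0 5)(1 6 3 4)*(2 3 5 4) = (0 4 1 6 5)(2 3), (2 3 5 4)*(0 5)(1 6 3 4) = (0 5 1 6 3)(2 4)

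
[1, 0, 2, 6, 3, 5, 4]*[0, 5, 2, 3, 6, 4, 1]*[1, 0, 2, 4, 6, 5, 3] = [5, 1, 2, 0, 4, 6, 3]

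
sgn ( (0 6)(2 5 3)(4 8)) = 1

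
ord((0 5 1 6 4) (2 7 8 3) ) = 20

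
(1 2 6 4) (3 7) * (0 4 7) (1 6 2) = (0 4 6 7 3) 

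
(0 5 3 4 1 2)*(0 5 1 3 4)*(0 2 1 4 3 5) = (0 4 5 3 2) 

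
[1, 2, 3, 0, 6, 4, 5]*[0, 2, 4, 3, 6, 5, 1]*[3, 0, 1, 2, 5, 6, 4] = [1, 5, 2, 3, 0, 4, 6]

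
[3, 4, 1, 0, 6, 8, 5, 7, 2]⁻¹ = [3, 2, 8, 0, 1, 6, 4, 7, 5]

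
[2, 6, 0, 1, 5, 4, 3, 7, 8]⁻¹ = [2, 3, 0, 6, 5, 4, 1, 7, 8]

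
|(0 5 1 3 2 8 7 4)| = 8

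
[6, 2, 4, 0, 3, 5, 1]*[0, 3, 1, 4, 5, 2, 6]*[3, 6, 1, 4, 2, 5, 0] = [0, 6, 5, 3, 2, 1, 4]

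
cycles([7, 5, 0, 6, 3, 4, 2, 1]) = (0 7 1 5 4 3 6 2) 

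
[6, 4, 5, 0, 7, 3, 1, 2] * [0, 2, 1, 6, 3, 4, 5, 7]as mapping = [0→5, 1→3, 2→4, 3→0, 4→7, 5→6, 6→2, 7→1]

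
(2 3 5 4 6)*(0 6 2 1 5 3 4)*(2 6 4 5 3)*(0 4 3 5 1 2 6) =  (0 3 6 2 1 5 4)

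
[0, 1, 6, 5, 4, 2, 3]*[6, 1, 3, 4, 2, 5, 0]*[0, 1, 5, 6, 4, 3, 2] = [2, 1, 0, 3, 5, 6, 4]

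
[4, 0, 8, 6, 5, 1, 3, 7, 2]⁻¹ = [1, 5, 8, 6, 0, 4, 3, 7, 2]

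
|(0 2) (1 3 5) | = 6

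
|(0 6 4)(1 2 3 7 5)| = 15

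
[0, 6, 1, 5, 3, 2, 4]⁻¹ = [0, 2, 5, 4, 6, 3, 1]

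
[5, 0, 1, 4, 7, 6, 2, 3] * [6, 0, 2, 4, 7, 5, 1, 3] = [5, 6, 0, 7, 3, 1, 2, 4]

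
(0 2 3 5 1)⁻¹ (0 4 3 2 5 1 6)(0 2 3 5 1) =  (0 6 2 4 5 3 1)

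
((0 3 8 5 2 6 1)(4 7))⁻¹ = (0 1 6 2 5 8 3)(4 7)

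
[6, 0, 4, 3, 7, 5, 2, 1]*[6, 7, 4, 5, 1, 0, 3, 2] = [3, 6, 1, 5, 2, 0, 4, 7]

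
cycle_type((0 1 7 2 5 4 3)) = 7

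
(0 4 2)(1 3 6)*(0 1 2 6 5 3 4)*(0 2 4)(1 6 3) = (0 2 6 4 3 5 1)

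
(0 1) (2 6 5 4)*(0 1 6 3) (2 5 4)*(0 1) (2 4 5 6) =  (0 2 3 1) (4 6 5) 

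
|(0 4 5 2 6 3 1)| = 7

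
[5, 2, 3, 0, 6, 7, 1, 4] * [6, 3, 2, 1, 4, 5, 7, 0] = [5, 2, 1, 6, 7, 0, 3, 4]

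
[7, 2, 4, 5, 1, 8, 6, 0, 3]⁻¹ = [7, 4, 1, 8, 2, 3, 6, 0, 5]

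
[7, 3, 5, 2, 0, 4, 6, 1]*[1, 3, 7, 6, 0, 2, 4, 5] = [5, 6, 2, 7, 1, 0, 4, 3]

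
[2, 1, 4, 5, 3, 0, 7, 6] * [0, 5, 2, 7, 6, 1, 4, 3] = [2, 5, 6, 1, 7, 0, 3, 4]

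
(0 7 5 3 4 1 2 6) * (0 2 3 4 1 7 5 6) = (0 5 4 7 6 2)(1 3)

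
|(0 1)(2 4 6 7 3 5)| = 6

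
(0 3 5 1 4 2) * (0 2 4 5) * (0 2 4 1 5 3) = (1 3 2 4)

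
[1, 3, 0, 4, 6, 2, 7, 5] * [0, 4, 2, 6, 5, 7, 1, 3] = [4, 6, 0, 5, 1, 2, 3, 7]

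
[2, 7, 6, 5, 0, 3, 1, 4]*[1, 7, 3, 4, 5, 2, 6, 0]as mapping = [0→3, 1→0, 2→6, 3→2, 4→1, 5→4, 6→7, 7→5]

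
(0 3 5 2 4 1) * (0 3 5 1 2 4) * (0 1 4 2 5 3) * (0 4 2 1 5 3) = (1 4 3 2 5)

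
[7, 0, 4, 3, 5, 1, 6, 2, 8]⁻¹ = [1, 5, 7, 3, 2, 4, 6, 0, 8]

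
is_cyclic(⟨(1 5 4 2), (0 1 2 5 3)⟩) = no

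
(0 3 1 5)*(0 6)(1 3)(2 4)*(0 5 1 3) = (0 3)(2 4)(5 6)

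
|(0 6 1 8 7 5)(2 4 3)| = 6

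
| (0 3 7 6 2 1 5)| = 7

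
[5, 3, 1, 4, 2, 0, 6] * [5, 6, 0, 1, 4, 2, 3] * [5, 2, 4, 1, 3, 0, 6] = [4, 2, 6, 3, 5, 0, 1]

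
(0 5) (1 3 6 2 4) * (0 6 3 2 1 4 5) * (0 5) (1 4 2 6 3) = (0 5 3 1 6 4 2) 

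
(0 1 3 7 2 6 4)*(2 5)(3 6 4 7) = (0 1 6 7 5 2 4)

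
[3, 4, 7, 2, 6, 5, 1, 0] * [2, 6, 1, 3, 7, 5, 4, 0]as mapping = [0→3, 1→7, 2→0, 3→1, 4→4, 5→5, 6→6, 7→2]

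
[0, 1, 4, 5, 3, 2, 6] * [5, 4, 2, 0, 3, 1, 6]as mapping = [0→5, 1→4, 2→3, 3→1, 4→0, 5→2, 6→6]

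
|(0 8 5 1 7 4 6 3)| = 8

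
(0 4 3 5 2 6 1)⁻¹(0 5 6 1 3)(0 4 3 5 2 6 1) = (0 5 4 2 1)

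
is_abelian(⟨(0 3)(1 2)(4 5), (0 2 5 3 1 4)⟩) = yes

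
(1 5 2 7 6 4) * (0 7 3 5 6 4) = (0 7 4 1 6)(2 3 5)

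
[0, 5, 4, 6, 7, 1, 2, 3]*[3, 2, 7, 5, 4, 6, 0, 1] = [3, 6, 4, 0, 1, 2, 7, 5] 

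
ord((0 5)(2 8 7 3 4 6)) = 6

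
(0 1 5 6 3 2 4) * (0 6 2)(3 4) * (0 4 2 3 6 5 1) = (2 6)(3 4 5)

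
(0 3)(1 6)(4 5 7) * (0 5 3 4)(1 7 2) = (0 4 3 5 2 1 6 7)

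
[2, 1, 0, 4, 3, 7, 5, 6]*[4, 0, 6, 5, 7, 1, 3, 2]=[6, 0, 4, 7, 5, 2, 1, 3]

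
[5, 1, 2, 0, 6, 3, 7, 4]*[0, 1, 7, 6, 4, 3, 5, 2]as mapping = [0→3, 1→1, 2→7, 3→0, 4→5, 5→6, 6→2, 7→4]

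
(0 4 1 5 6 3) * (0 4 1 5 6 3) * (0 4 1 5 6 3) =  (0 5)(1 3)(4 6)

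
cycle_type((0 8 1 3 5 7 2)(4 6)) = 2.7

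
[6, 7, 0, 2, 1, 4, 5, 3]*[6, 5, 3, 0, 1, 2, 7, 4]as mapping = [0→7, 1→4, 2→6, 3→3, 4→5, 5→1, 6→2, 7→0]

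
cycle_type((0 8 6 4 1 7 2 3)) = 8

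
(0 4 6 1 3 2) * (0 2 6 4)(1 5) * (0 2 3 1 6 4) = (0 2 3 4)(5 6)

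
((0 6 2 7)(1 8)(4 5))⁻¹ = (0 7 2 6)(1 8)(4 5)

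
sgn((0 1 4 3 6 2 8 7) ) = -1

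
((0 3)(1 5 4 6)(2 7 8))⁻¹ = (0 3)(1 6 4 5)(2 8 7)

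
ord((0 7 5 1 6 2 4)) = 7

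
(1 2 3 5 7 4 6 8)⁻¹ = (1 8 6 4 7 5 3 2)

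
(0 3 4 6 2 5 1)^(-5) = (0 4 2 1 3 6 5)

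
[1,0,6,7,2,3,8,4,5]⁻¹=[1,0,4,5,7,8,2,3,6]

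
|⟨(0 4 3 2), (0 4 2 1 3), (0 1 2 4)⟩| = 120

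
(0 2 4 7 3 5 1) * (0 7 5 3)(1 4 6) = (0 2 6 1 7)(4 5)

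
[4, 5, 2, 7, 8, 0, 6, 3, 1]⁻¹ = [5, 8, 2, 7, 0, 1, 6, 3, 4]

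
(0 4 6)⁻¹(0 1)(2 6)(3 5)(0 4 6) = (0 2)(1 4)(3 5)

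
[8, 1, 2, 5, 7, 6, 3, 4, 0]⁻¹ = [8, 1, 2, 6, 7, 3, 5, 4, 0]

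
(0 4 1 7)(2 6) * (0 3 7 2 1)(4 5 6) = (0 5 6 1 2 4)(3 7)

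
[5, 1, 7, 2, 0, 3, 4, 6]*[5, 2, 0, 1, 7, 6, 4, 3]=[6, 2, 3, 0, 5, 1, 7, 4]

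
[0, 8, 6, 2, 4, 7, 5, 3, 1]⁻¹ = [0, 8, 3, 7, 4, 6, 2, 5, 1]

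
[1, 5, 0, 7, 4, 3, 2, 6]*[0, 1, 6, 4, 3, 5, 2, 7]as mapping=[0→1, 1→5, 2→0, 3→7, 4→3, 5→4, 6→6, 7→2]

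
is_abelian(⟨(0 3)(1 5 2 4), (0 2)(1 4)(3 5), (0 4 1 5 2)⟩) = no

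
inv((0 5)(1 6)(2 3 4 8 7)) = (0 5)(1 6)(2 7 8 4 3)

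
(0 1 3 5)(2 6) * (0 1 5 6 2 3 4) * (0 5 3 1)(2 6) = (0 3 2 6 1 4 5)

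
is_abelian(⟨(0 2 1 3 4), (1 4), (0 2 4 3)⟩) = no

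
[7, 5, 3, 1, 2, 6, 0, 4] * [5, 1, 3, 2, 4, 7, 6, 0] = [0, 7, 2, 1, 3, 6, 5, 4]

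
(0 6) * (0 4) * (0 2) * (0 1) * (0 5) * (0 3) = (0 6 4 2 1 5 3)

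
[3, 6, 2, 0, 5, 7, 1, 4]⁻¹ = [3, 6, 2, 0, 7, 4, 1, 5]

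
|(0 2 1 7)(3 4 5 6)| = 4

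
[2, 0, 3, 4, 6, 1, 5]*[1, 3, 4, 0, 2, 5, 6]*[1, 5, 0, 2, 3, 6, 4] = [3, 5, 1, 0, 4, 2, 6]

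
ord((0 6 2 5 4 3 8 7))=8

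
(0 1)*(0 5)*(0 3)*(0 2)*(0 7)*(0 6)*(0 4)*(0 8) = (0 1 5 3 2 7 6 4 8)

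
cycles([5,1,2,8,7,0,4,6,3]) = (0 5)(3 8)(4 7 6)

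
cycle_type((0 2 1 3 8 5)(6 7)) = 2.6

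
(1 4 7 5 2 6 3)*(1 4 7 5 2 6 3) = (1 7 2 3 4 5 6)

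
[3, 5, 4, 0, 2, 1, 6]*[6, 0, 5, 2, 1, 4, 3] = [2, 4, 1, 6, 5, 0, 3]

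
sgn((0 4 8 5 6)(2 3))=-1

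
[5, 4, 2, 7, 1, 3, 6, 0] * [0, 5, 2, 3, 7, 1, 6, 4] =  [1, 7, 2, 4, 5, 3, 6, 0]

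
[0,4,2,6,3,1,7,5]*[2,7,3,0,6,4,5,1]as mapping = [0→2,1→6,2→3,3→5,4→0,5→7,6→1,7→4]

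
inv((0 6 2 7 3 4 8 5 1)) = (0 1 5 8 4 3 7 2 6)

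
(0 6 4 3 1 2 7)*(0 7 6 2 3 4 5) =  (0 2 6 5)(1 3)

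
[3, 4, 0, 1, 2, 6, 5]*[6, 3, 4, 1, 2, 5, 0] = [1, 2, 6, 3, 4, 0, 5]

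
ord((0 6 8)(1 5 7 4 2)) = 15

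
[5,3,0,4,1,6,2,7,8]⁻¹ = [2,4,6,1,3,0,5,7,8]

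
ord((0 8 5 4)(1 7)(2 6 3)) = 12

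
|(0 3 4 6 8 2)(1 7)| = 6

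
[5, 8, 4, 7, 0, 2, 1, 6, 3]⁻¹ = [4, 6, 5, 8, 2, 0, 7, 3, 1]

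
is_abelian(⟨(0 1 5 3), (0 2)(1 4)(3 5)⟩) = no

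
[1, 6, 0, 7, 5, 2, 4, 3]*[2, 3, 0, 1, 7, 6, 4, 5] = [3, 4, 2, 5, 6, 0, 7, 1]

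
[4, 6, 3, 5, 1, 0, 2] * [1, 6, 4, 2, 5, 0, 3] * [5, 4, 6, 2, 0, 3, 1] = [3, 2, 6, 5, 1, 4, 0]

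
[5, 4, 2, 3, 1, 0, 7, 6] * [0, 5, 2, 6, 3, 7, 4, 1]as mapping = [0→7, 1→3, 2→2, 3→6, 4→5, 5→0, 6→1, 7→4]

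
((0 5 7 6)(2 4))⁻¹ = (0 6 7 5)(2 4)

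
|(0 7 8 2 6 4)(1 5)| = 6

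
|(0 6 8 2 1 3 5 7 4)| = 9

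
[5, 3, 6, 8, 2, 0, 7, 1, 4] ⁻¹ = [5, 7, 4, 1, 8, 0, 2, 6, 3] 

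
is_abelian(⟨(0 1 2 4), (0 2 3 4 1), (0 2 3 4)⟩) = no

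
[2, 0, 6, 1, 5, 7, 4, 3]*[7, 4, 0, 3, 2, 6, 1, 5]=[0, 7, 1, 4, 6, 5, 2, 3] 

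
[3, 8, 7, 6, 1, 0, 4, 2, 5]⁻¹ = [5, 4, 7, 0, 6, 8, 3, 2, 1]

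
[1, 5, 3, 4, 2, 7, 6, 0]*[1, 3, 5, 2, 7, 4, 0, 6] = [3, 4, 2, 7, 5, 6, 0, 1]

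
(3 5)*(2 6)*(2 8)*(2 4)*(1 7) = (1 7)(2 6 8 4)(3 5)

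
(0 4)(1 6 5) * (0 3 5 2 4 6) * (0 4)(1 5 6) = (0 1 4 3 6 2)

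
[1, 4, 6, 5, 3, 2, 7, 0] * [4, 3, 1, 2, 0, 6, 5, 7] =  [3, 0, 5, 6, 2, 1, 7, 4]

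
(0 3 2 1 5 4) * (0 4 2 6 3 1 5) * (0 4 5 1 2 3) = (0 2 1 4 5 3 6)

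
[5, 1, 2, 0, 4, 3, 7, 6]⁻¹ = [3, 1, 2, 5, 4, 0, 7, 6]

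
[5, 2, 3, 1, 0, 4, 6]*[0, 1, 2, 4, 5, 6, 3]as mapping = [0→6, 1→2, 2→4, 3→1, 4→0, 5→5, 6→3]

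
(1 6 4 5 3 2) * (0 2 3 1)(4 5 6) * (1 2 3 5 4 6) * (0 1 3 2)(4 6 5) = (0 2 1 5)(3 4)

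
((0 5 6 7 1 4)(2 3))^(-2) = (0 1 6)(4 7 5)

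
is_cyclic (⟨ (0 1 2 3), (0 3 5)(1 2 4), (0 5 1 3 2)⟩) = no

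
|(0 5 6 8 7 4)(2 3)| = 6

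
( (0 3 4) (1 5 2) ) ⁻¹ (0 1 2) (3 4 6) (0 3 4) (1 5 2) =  (0 6 4) (1 3 5) 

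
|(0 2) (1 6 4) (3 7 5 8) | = 12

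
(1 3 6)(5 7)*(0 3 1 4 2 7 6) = (0 3)(2 7 5 6 4)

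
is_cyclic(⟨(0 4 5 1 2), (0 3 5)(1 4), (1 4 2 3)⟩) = no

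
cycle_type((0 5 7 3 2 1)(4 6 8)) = 3.6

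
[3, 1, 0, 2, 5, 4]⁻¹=[2, 1, 3, 0, 5, 4]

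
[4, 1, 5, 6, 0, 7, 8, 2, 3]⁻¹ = [4, 1, 7, 8, 0, 2, 3, 5, 6]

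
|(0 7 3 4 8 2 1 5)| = 8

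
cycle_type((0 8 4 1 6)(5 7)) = 2.5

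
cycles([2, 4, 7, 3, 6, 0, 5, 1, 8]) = (0 2 7 1 4 6 5)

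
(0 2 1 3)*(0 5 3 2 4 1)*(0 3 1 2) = (0 4 2 3 5 1)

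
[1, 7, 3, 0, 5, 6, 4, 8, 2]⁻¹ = [3, 0, 8, 2, 6, 4, 5, 1, 7]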